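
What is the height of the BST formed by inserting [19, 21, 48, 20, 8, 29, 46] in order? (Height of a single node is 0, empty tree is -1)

Insertion order: [19, 21, 48, 20, 8, 29, 46]
Tree (level-order array): [19, 8, 21, None, None, 20, 48, None, None, 29, None, None, 46]
Compute height bottom-up (empty subtree = -1):
  height(8) = 1 + max(-1, -1) = 0
  height(20) = 1 + max(-1, -1) = 0
  height(46) = 1 + max(-1, -1) = 0
  height(29) = 1 + max(-1, 0) = 1
  height(48) = 1 + max(1, -1) = 2
  height(21) = 1 + max(0, 2) = 3
  height(19) = 1 + max(0, 3) = 4
Height = 4


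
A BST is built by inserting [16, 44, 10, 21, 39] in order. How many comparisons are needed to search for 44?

Search path for 44: 16 -> 44
Found: True
Comparisons: 2


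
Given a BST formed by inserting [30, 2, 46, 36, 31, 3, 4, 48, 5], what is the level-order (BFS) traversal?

Tree insertion order: [30, 2, 46, 36, 31, 3, 4, 48, 5]
Tree (level-order array): [30, 2, 46, None, 3, 36, 48, None, 4, 31, None, None, None, None, 5]
BFS from the root, enqueuing left then right child of each popped node:
  queue [30] -> pop 30, enqueue [2, 46], visited so far: [30]
  queue [2, 46] -> pop 2, enqueue [3], visited so far: [30, 2]
  queue [46, 3] -> pop 46, enqueue [36, 48], visited so far: [30, 2, 46]
  queue [3, 36, 48] -> pop 3, enqueue [4], visited so far: [30, 2, 46, 3]
  queue [36, 48, 4] -> pop 36, enqueue [31], visited so far: [30, 2, 46, 3, 36]
  queue [48, 4, 31] -> pop 48, enqueue [none], visited so far: [30, 2, 46, 3, 36, 48]
  queue [4, 31] -> pop 4, enqueue [5], visited so far: [30, 2, 46, 3, 36, 48, 4]
  queue [31, 5] -> pop 31, enqueue [none], visited so far: [30, 2, 46, 3, 36, 48, 4, 31]
  queue [5] -> pop 5, enqueue [none], visited so far: [30, 2, 46, 3, 36, 48, 4, 31, 5]
Result: [30, 2, 46, 3, 36, 48, 4, 31, 5]


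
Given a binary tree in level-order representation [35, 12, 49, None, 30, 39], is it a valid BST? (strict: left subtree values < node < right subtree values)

Level-order array: [35, 12, 49, None, 30, 39]
Validate using subtree bounds (lo, hi): at each node, require lo < value < hi,
then recurse left with hi=value and right with lo=value.
Preorder trace (stopping at first violation):
  at node 35 with bounds (-inf, +inf): OK
  at node 12 with bounds (-inf, 35): OK
  at node 30 with bounds (12, 35): OK
  at node 49 with bounds (35, +inf): OK
  at node 39 with bounds (35, 49): OK
No violation found at any node.
Result: Valid BST


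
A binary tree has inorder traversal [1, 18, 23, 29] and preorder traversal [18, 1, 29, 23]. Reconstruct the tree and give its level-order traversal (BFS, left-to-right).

Inorder:  [1, 18, 23, 29]
Preorder: [18, 1, 29, 23]
Algorithm: preorder visits root first, so consume preorder in order;
for each root, split the current inorder slice at that value into
left-subtree inorder and right-subtree inorder, then recurse.
Recursive splits:
  root=18; inorder splits into left=[1], right=[23, 29]
  root=1; inorder splits into left=[], right=[]
  root=29; inorder splits into left=[23], right=[]
  root=23; inorder splits into left=[], right=[]
Reconstructed level-order: [18, 1, 29, 23]


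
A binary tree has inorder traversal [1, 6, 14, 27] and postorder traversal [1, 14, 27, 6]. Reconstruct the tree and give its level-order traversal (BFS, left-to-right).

Inorder:   [1, 6, 14, 27]
Postorder: [1, 14, 27, 6]
Algorithm: postorder visits root last, so walk postorder right-to-left;
each value is the root of the current inorder slice — split it at that
value, recurse on the right subtree first, then the left.
Recursive splits:
  root=6; inorder splits into left=[1], right=[14, 27]
  root=27; inorder splits into left=[14], right=[]
  root=14; inorder splits into left=[], right=[]
  root=1; inorder splits into left=[], right=[]
Reconstructed level-order: [6, 1, 27, 14]


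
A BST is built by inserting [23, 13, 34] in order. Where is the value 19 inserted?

Starting tree (level order): [23, 13, 34]
Insertion path: 23 -> 13
Result: insert 19 as right child of 13
Final tree (level order): [23, 13, 34, None, 19]


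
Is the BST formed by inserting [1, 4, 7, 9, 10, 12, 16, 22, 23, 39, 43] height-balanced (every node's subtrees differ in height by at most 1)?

Tree (level-order array): [1, None, 4, None, 7, None, 9, None, 10, None, 12, None, 16, None, 22, None, 23, None, 39, None, 43]
Definition: a tree is height-balanced if, at every node, |h(left) - h(right)| <= 1 (empty subtree has height -1).
Bottom-up per-node check:
  node 43: h_left=-1, h_right=-1, diff=0 [OK], height=0
  node 39: h_left=-1, h_right=0, diff=1 [OK], height=1
  node 23: h_left=-1, h_right=1, diff=2 [FAIL (|-1-1|=2 > 1)], height=2
  node 22: h_left=-1, h_right=2, diff=3 [FAIL (|-1-2|=3 > 1)], height=3
  node 16: h_left=-1, h_right=3, diff=4 [FAIL (|-1-3|=4 > 1)], height=4
  node 12: h_left=-1, h_right=4, diff=5 [FAIL (|-1-4|=5 > 1)], height=5
  node 10: h_left=-1, h_right=5, diff=6 [FAIL (|-1-5|=6 > 1)], height=6
  node 9: h_left=-1, h_right=6, diff=7 [FAIL (|-1-6|=7 > 1)], height=7
  node 7: h_left=-1, h_right=7, diff=8 [FAIL (|-1-7|=8 > 1)], height=8
  node 4: h_left=-1, h_right=8, diff=9 [FAIL (|-1-8|=9 > 1)], height=9
  node 1: h_left=-1, h_right=9, diff=10 [FAIL (|-1-9|=10 > 1)], height=10
Node 23 violates the condition: |-1 - 1| = 2 > 1.
Result: Not balanced


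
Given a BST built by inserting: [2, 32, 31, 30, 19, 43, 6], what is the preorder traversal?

Tree insertion order: [2, 32, 31, 30, 19, 43, 6]
Tree (level-order array): [2, None, 32, 31, 43, 30, None, None, None, 19, None, 6]
Preorder traversal: [2, 32, 31, 30, 19, 6, 43]


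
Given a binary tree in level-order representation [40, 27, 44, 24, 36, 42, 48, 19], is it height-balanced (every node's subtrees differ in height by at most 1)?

Tree (level-order array): [40, 27, 44, 24, 36, 42, 48, 19]
Definition: a tree is height-balanced if, at every node, |h(left) - h(right)| <= 1 (empty subtree has height -1).
Bottom-up per-node check:
  node 19: h_left=-1, h_right=-1, diff=0 [OK], height=0
  node 24: h_left=0, h_right=-1, diff=1 [OK], height=1
  node 36: h_left=-1, h_right=-1, diff=0 [OK], height=0
  node 27: h_left=1, h_right=0, diff=1 [OK], height=2
  node 42: h_left=-1, h_right=-1, diff=0 [OK], height=0
  node 48: h_left=-1, h_right=-1, diff=0 [OK], height=0
  node 44: h_left=0, h_right=0, diff=0 [OK], height=1
  node 40: h_left=2, h_right=1, diff=1 [OK], height=3
All nodes satisfy the balance condition.
Result: Balanced


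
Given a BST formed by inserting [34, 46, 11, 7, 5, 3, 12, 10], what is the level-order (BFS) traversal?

Tree insertion order: [34, 46, 11, 7, 5, 3, 12, 10]
Tree (level-order array): [34, 11, 46, 7, 12, None, None, 5, 10, None, None, 3]
BFS from the root, enqueuing left then right child of each popped node:
  queue [34] -> pop 34, enqueue [11, 46], visited so far: [34]
  queue [11, 46] -> pop 11, enqueue [7, 12], visited so far: [34, 11]
  queue [46, 7, 12] -> pop 46, enqueue [none], visited so far: [34, 11, 46]
  queue [7, 12] -> pop 7, enqueue [5, 10], visited so far: [34, 11, 46, 7]
  queue [12, 5, 10] -> pop 12, enqueue [none], visited so far: [34, 11, 46, 7, 12]
  queue [5, 10] -> pop 5, enqueue [3], visited so far: [34, 11, 46, 7, 12, 5]
  queue [10, 3] -> pop 10, enqueue [none], visited so far: [34, 11, 46, 7, 12, 5, 10]
  queue [3] -> pop 3, enqueue [none], visited so far: [34, 11, 46, 7, 12, 5, 10, 3]
Result: [34, 11, 46, 7, 12, 5, 10, 3]


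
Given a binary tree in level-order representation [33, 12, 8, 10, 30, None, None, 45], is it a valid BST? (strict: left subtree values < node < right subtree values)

Level-order array: [33, 12, 8, 10, 30, None, None, 45]
Validate using subtree bounds (lo, hi): at each node, require lo < value < hi,
then recurse left with hi=value and right with lo=value.
Preorder trace (stopping at first violation):
  at node 33 with bounds (-inf, +inf): OK
  at node 12 with bounds (-inf, 33): OK
  at node 10 with bounds (-inf, 12): OK
  at node 45 with bounds (-inf, 10): VIOLATION
Node 45 violates its bound: not (-inf < 45 < 10).
Result: Not a valid BST


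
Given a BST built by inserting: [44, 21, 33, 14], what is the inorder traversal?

Tree insertion order: [44, 21, 33, 14]
Tree (level-order array): [44, 21, None, 14, 33]
Inorder traversal: [14, 21, 33, 44]


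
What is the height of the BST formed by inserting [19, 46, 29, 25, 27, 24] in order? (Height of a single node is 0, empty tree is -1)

Insertion order: [19, 46, 29, 25, 27, 24]
Tree (level-order array): [19, None, 46, 29, None, 25, None, 24, 27]
Compute height bottom-up (empty subtree = -1):
  height(24) = 1 + max(-1, -1) = 0
  height(27) = 1 + max(-1, -1) = 0
  height(25) = 1 + max(0, 0) = 1
  height(29) = 1 + max(1, -1) = 2
  height(46) = 1 + max(2, -1) = 3
  height(19) = 1 + max(-1, 3) = 4
Height = 4


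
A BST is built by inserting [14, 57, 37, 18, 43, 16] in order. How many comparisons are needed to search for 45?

Search path for 45: 14 -> 57 -> 37 -> 43
Found: False
Comparisons: 4


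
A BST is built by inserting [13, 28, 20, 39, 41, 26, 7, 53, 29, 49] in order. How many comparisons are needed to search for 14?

Search path for 14: 13 -> 28 -> 20
Found: False
Comparisons: 3


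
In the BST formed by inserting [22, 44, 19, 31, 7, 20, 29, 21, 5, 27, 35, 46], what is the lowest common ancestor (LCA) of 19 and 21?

Tree insertion order: [22, 44, 19, 31, 7, 20, 29, 21, 5, 27, 35, 46]
Tree (level-order array): [22, 19, 44, 7, 20, 31, 46, 5, None, None, 21, 29, 35, None, None, None, None, None, None, 27]
In a BST, the LCA of p=19, q=21 is the first node v on the
root-to-leaf path with p <= v <= q (go left if both < v, right if both > v).
Walk from root:
  at 22: both 19 and 21 < 22, go left
  at 19: 19 <= 19 <= 21, this is the LCA
LCA = 19


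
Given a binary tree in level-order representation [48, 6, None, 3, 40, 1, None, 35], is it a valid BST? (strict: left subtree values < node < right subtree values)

Level-order array: [48, 6, None, 3, 40, 1, None, 35]
Validate using subtree bounds (lo, hi): at each node, require lo < value < hi,
then recurse left with hi=value and right with lo=value.
Preorder trace (stopping at first violation):
  at node 48 with bounds (-inf, +inf): OK
  at node 6 with bounds (-inf, 48): OK
  at node 3 with bounds (-inf, 6): OK
  at node 1 with bounds (-inf, 3): OK
  at node 40 with bounds (6, 48): OK
  at node 35 with bounds (6, 40): OK
No violation found at any node.
Result: Valid BST


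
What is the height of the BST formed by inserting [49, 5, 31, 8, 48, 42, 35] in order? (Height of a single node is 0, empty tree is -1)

Insertion order: [49, 5, 31, 8, 48, 42, 35]
Tree (level-order array): [49, 5, None, None, 31, 8, 48, None, None, 42, None, 35]
Compute height bottom-up (empty subtree = -1):
  height(8) = 1 + max(-1, -1) = 0
  height(35) = 1 + max(-1, -1) = 0
  height(42) = 1 + max(0, -1) = 1
  height(48) = 1 + max(1, -1) = 2
  height(31) = 1 + max(0, 2) = 3
  height(5) = 1 + max(-1, 3) = 4
  height(49) = 1 + max(4, -1) = 5
Height = 5


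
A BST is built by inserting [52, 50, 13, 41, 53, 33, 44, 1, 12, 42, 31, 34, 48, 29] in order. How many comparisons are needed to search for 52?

Search path for 52: 52
Found: True
Comparisons: 1


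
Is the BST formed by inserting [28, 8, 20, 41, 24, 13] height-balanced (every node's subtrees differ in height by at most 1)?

Tree (level-order array): [28, 8, 41, None, 20, None, None, 13, 24]
Definition: a tree is height-balanced if, at every node, |h(left) - h(right)| <= 1 (empty subtree has height -1).
Bottom-up per-node check:
  node 13: h_left=-1, h_right=-1, diff=0 [OK], height=0
  node 24: h_left=-1, h_right=-1, diff=0 [OK], height=0
  node 20: h_left=0, h_right=0, diff=0 [OK], height=1
  node 8: h_left=-1, h_right=1, diff=2 [FAIL (|-1-1|=2 > 1)], height=2
  node 41: h_left=-1, h_right=-1, diff=0 [OK], height=0
  node 28: h_left=2, h_right=0, diff=2 [FAIL (|2-0|=2 > 1)], height=3
Node 8 violates the condition: |-1 - 1| = 2 > 1.
Result: Not balanced


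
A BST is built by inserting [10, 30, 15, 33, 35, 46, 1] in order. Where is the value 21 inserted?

Starting tree (level order): [10, 1, 30, None, None, 15, 33, None, None, None, 35, None, 46]
Insertion path: 10 -> 30 -> 15
Result: insert 21 as right child of 15
Final tree (level order): [10, 1, 30, None, None, 15, 33, None, 21, None, 35, None, None, None, 46]


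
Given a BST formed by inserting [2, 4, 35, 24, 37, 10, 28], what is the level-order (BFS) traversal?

Tree insertion order: [2, 4, 35, 24, 37, 10, 28]
Tree (level-order array): [2, None, 4, None, 35, 24, 37, 10, 28]
BFS from the root, enqueuing left then right child of each popped node:
  queue [2] -> pop 2, enqueue [4], visited so far: [2]
  queue [4] -> pop 4, enqueue [35], visited so far: [2, 4]
  queue [35] -> pop 35, enqueue [24, 37], visited so far: [2, 4, 35]
  queue [24, 37] -> pop 24, enqueue [10, 28], visited so far: [2, 4, 35, 24]
  queue [37, 10, 28] -> pop 37, enqueue [none], visited so far: [2, 4, 35, 24, 37]
  queue [10, 28] -> pop 10, enqueue [none], visited so far: [2, 4, 35, 24, 37, 10]
  queue [28] -> pop 28, enqueue [none], visited so far: [2, 4, 35, 24, 37, 10, 28]
Result: [2, 4, 35, 24, 37, 10, 28]


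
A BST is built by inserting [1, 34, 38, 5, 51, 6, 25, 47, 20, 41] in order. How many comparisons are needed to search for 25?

Search path for 25: 1 -> 34 -> 5 -> 6 -> 25
Found: True
Comparisons: 5


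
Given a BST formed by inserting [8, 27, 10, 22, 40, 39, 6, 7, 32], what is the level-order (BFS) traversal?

Tree insertion order: [8, 27, 10, 22, 40, 39, 6, 7, 32]
Tree (level-order array): [8, 6, 27, None, 7, 10, 40, None, None, None, 22, 39, None, None, None, 32]
BFS from the root, enqueuing left then right child of each popped node:
  queue [8] -> pop 8, enqueue [6, 27], visited so far: [8]
  queue [6, 27] -> pop 6, enqueue [7], visited so far: [8, 6]
  queue [27, 7] -> pop 27, enqueue [10, 40], visited so far: [8, 6, 27]
  queue [7, 10, 40] -> pop 7, enqueue [none], visited so far: [8, 6, 27, 7]
  queue [10, 40] -> pop 10, enqueue [22], visited so far: [8, 6, 27, 7, 10]
  queue [40, 22] -> pop 40, enqueue [39], visited so far: [8, 6, 27, 7, 10, 40]
  queue [22, 39] -> pop 22, enqueue [none], visited so far: [8, 6, 27, 7, 10, 40, 22]
  queue [39] -> pop 39, enqueue [32], visited so far: [8, 6, 27, 7, 10, 40, 22, 39]
  queue [32] -> pop 32, enqueue [none], visited so far: [8, 6, 27, 7, 10, 40, 22, 39, 32]
Result: [8, 6, 27, 7, 10, 40, 22, 39, 32]


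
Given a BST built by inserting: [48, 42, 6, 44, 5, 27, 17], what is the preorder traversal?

Tree insertion order: [48, 42, 6, 44, 5, 27, 17]
Tree (level-order array): [48, 42, None, 6, 44, 5, 27, None, None, None, None, 17]
Preorder traversal: [48, 42, 6, 5, 27, 17, 44]


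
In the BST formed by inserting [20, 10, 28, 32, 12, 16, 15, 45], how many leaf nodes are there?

Tree built from: [20, 10, 28, 32, 12, 16, 15, 45]
Tree (level-order array): [20, 10, 28, None, 12, None, 32, None, 16, None, 45, 15]
Rule: A leaf has 0 children.
Per-node child counts:
  node 20: 2 child(ren)
  node 10: 1 child(ren)
  node 12: 1 child(ren)
  node 16: 1 child(ren)
  node 15: 0 child(ren)
  node 28: 1 child(ren)
  node 32: 1 child(ren)
  node 45: 0 child(ren)
Matching nodes: [15, 45]
Count of leaf nodes: 2


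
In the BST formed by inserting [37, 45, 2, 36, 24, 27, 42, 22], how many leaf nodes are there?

Tree built from: [37, 45, 2, 36, 24, 27, 42, 22]
Tree (level-order array): [37, 2, 45, None, 36, 42, None, 24, None, None, None, 22, 27]
Rule: A leaf has 0 children.
Per-node child counts:
  node 37: 2 child(ren)
  node 2: 1 child(ren)
  node 36: 1 child(ren)
  node 24: 2 child(ren)
  node 22: 0 child(ren)
  node 27: 0 child(ren)
  node 45: 1 child(ren)
  node 42: 0 child(ren)
Matching nodes: [22, 27, 42]
Count of leaf nodes: 3


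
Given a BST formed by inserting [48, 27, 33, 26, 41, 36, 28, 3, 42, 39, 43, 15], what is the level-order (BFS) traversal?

Tree insertion order: [48, 27, 33, 26, 41, 36, 28, 3, 42, 39, 43, 15]
Tree (level-order array): [48, 27, None, 26, 33, 3, None, 28, 41, None, 15, None, None, 36, 42, None, None, None, 39, None, 43]
BFS from the root, enqueuing left then right child of each popped node:
  queue [48] -> pop 48, enqueue [27], visited so far: [48]
  queue [27] -> pop 27, enqueue [26, 33], visited so far: [48, 27]
  queue [26, 33] -> pop 26, enqueue [3], visited so far: [48, 27, 26]
  queue [33, 3] -> pop 33, enqueue [28, 41], visited so far: [48, 27, 26, 33]
  queue [3, 28, 41] -> pop 3, enqueue [15], visited so far: [48, 27, 26, 33, 3]
  queue [28, 41, 15] -> pop 28, enqueue [none], visited so far: [48, 27, 26, 33, 3, 28]
  queue [41, 15] -> pop 41, enqueue [36, 42], visited so far: [48, 27, 26, 33, 3, 28, 41]
  queue [15, 36, 42] -> pop 15, enqueue [none], visited so far: [48, 27, 26, 33, 3, 28, 41, 15]
  queue [36, 42] -> pop 36, enqueue [39], visited so far: [48, 27, 26, 33, 3, 28, 41, 15, 36]
  queue [42, 39] -> pop 42, enqueue [43], visited so far: [48, 27, 26, 33, 3, 28, 41, 15, 36, 42]
  queue [39, 43] -> pop 39, enqueue [none], visited so far: [48, 27, 26, 33, 3, 28, 41, 15, 36, 42, 39]
  queue [43] -> pop 43, enqueue [none], visited so far: [48, 27, 26, 33, 3, 28, 41, 15, 36, 42, 39, 43]
Result: [48, 27, 26, 33, 3, 28, 41, 15, 36, 42, 39, 43]


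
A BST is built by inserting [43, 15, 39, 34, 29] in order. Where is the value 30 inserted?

Starting tree (level order): [43, 15, None, None, 39, 34, None, 29]
Insertion path: 43 -> 15 -> 39 -> 34 -> 29
Result: insert 30 as right child of 29
Final tree (level order): [43, 15, None, None, 39, 34, None, 29, None, None, 30]


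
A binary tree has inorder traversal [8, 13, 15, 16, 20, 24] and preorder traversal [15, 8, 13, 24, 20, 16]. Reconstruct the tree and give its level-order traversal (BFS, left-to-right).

Inorder:  [8, 13, 15, 16, 20, 24]
Preorder: [15, 8, 13, 24, 20, 16]
Algorithm: preorder visits root first, so consume preorder in order;
for each root, split the current inorder slice at that value into
left-subtree inorder and right-subtree inorder, then recurse.
Recursive splits:
  root=15; inorder splits into left=[8, 13], right=[16, 20, 24]
  root=8; inorder splits into left=[], right=[13]
  root=13; inorder splits into left=[], right=[]
  root=24; inorder splits into left=[16, 20], right=[]
  root=20; inorder splits into left=[16], right=[]
  root=16; inorder splits into left=[], right=[]
Reconstructed level-order: [15, 8, 24, 13, 20, 16]


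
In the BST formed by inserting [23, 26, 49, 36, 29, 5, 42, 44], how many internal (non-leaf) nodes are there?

Tree built from: [23, 26, 49, 36, 29, 5, 42, 44]
Tree (level-order array): [23, 5, 26, None, None, None, 49, 36, None, 29, 42, None, None, None, 44]
Rule: An internal node has at least one child.
Per-node child counts:
  node 23: 2 child(ren)
  node 5: 0 child(ren)
  node 26: 1 child(ren)
  node 49: 1 child(ren)
  node 36: 2 child(ren)
  node 29: 0 child(ren)
  node 42: 1 child(ren)
  node 44: 0 child(ren)
Matching nodes: [23, 26, 49, 36, 42]
Count of internal (non-leaf) nodes: 5


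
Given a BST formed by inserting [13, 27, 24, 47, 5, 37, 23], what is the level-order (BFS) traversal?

Tree insertion order: [13, 27, 24, 47, 5, 37, 23]
Tree (level-order array): [13, 5, 27, None, None, 24, 47, 23, None, 37]
BFS from the root, enqueuing left then right child of each popped node:
  queue [13] -> pop 13, enqueue [5, 27], visited so far: [13]
  queue [5, 27] -> pop 5, enqueue [none], visited so far: [13, 5]
  queue [27] -> pop 27, enqueue [24, 47], visited so far: [13, 5, 27]
  queue [24, 47] -> pop 24, enqueue [23], visited so far: [13, 5, 27, 24]
  queue [47, 23] -> pop 47, enqueue [37], visited so far: [13, 5, 27, 24, 47]
  queue [23, 37] -> pop 23, enqueue [none], visited so far: [13, 5, 27, 24, 47, 23]
  queue [37] -> pop 37, enqueue [none], visited so far: [13, 5, 27, 24, 47, 23, 37]
Result: [13, 5, 27, 24, 47, 23, 37]


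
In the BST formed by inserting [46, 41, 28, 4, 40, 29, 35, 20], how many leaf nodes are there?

Tree built from: [46, 41, 28, 4, 40, 29, 35, 20]
Tree (level-order array): [46, 41, None, 28, None, 4, 40, None, 20, 29, None, None, None, None, 35]
Rule: A leaf has 0 children.
Per-node child counts:
  node 46: 1 child(ren)
  node 41: 1 child(ren)
  node 28: 2 child(ren)
  node 4: 1 child(ren)
  node 20: 0 child(ren)
  node 40: 1 child(ren)
  node 29: 1 child(ren)
  node 35: 0 child(ren)
Matching nodes: [20, 35]
Count of leaf nodes: 2


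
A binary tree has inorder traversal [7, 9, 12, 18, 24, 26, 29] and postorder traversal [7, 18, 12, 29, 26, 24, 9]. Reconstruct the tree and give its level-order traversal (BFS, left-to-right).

Inorder:   [7, 9, 12, 18, 24, 26, 29]
Postorder: [7, 18, 12, 29, 26, 24, 9]
Algorithm: postorder visits root last, so walk postorder right-to-left;
each value is the root of the current inorder slice — split it at that
value, recurse on the right subtree first, then the left.
Recursive splits:
  root=9; inorder splits into left=[7], right=[12, 18, 24, 26, 29]
  root=24; inorder splits into left=[12, 18], right=[26, 29]
  root=26; inorder splits into left=[], right=[29]
  root=29; inorder splits into left=[], right=[]
  root=12; inorder splits into left=[], right=[18]
  root=18; inorder splits into left=[], right=[]
  root=7; inorder splits into left=[], right=[]
Reconstructed level-order: [9, 7, 24, 12, 26, 18, 29]


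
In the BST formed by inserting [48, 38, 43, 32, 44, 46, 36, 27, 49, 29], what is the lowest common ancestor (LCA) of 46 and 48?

Tree insertion order: [48, 38, 43, 32, 44, 46, 36, 27, 49, 29]
Tree (level-order array): [48, 38, 49, 32, 43, None, None, 27, 36, None, 44, None, 29, None, None, None, 46]
In a BST, the LCA of p=46, q=48 is the first node v on the
root-to-leaf path with p <= v <= q (go left if both < v, right if both > v).
Walk from root:
  at 48: 46 <= 48 <= 48, this is the LCA
LCA = 48


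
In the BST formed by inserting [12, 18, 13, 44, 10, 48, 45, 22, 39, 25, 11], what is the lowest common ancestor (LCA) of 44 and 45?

Tree insertion order: [12, 18, 13, 44, 10, 48, 45, 22, 39, 25, 11]
Tree (level-order array): [12, 10, 18, None, 11, 13, 44, None, None, None, None, 22, 48, None, 39, 45, None, 25]
In a BST, the LCA of p=44, q=45 is the first node v on the
root-to-leaf path with p <= v <= q (go left if both < v, right if both > v).
Walk from root:
  at 12: both 44 and 45 > 12, go right
  at 18: both 44 and 45 > 18, go right
  at 44: 44 <= 44 <= 45, this is the LCA
LCA = 44


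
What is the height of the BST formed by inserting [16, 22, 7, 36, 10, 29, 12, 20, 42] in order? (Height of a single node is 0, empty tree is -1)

Insertion order: [16, 22, 7, 36, 10, 29, 12, 20, 42]
Tree (level-order array): [16, 7, 22, None, 10, 20, 36, None, 12, None, None, 29, 42]
Compute height bottom-up (empty subtree = -1):
  height(12) = 1 + max(-1, -1) = 0
  height(10) = 1 + max(-1, 0) = 1
  height(7) = 1 + max(-1, 1) = 2
  height(20) = 1 + max(-1, -1) = 0
  height(29) = 1 + max(-1, -1) = 0
  height(42) = 1 + max(-1, -1) = 0
  height(36) = 1 + max(0, 0) = 1
  height(22) = 1 + max(0, 1) = 2
  height(16) = 1 + max(2, 2) = 3
Height = 3


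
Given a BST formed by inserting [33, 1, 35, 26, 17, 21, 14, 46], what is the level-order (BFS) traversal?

Tree insertion order: [33, 1, 35, 26, 17, 21, 14, 46]
Tree (level-order array): [33, 1, 35, None, 26, None, 46, 17, None, None, None, 14, 21]
BFS from the root, enqueuing left then right child of each popped node:
  queue [33] -> pop 33, enqueue [1, 35], visited so far: [33]
  queue [1, 35] -> pop 1, enqueue [26], visited so far: [33, 1]
  queue [35, 26] -> pop 35, enqueue [46], visited so far: [33, 1, 35]
  queue [26, 46] -> pop 26, enqueue [17], visited so far: [33, 1, 35, 26]
  queue [46, 17] -> pop 46, enqueue [none], visited so far: [33, 1, 35, 26, 46]
  queue [17] -> pop 17, enqueue [14, 21], visited so far: [33, 1, 35, 26, 46, 17]
  queue [14, 21] -> pop 14, enqueue [none], visited so far: [33, 1, 35, 26, 46, 17, 14]
  queue [21] -> pop 21, enqueue [none], visited so far: [33, 1, 35, 26, 46, 17, 14, 21]
Result: [33, 1, 35, 26, 46, 17, 14, 21]


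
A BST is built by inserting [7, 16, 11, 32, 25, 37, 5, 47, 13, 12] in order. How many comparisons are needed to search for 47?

Search path for 47: 7 -> 16 -> 32 -> 37 -> 47
Found: True
Comparisons: 5


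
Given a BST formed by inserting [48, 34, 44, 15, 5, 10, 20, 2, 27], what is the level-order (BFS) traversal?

Tree insertion order: [48, 34, 44, 15, 5, 10, 20, 2, 27]
Tree (level-order array): [48, 34, None, 15, 44, 5, 20, None, None, 2, 10, None, 27]
BFS from the root, enqueuing left then right child of each popped node:
  queue [48] -> pop 48, enqueue [34], visited so far: [48]
  queue [34] -> pop 34, enqueue [15, 44], visited so far: [48, 34]
  queue [15, 44] -> pop 15, enqueue [5, 20], visited so far: [48, 34, 15]
  queue [44, 5, 20] -> pop 44, enqueue [none], visited so far: [48, 34, 15, 44]
  queue [5, 20] -> pop 5, enqueue [2, 10], visited so far: [48, 34, 15, 44, 5]
  queue [20, 2, 10] -> pop 20, enqueue [27], visited so far: [48, 34, 15, 44, 5, 20]
  queue [2, 10, 27] -> pop 2, enqueue [none], visited so far: [48, 34, 15, 44, 5, 20, 2]
  queue [10, 27] -> pop 10, enqueue [none], visited so far: [48, 34, 15, 44, 5, 20, 2, 10]
  queue [27] -> pop 27, enqueue [none], visited so far: [48, 34, 15, 44, 5, 20, 2, 10, 27]
Result: [48, 34, 15, 44, 5, 20, 2, 10, 27]


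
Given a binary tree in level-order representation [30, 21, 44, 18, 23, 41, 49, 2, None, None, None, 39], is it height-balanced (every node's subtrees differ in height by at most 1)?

Tree (level-order array): [30, 21, 44, 18, 23, 41, 49, 2, None, None, None, 39]
Definition: a tree is height-balanced if, at every node, |h(left) - h(right)| <= 1 (empty subtree has height -1).
Bottom-up per-node check:
  node 2: h_left=-1, h_right=-1, diff=0 [OK], height=0
  node 18: h_left=0, h_right=-1, diff=1 [OK], height=1
  node 23: h_left=-1, h_right=-1, diff=0 [OK], height=0
  node 21: h_left=1, h_right=0, diff=1 [OK], height=2
  node 39: h_left=-1, h_right=-1, diff=0 [OK], height=0
  node 41: h_left=0, h_right=-1, diff=1 [OK], height=1
  node 49: h_left=-1, h_right=-1, diff=0 [OK], height=0
  node 44: h_left=1, h_right=0, diff=1 [OK], height=2
  node 30: h_left=2, h_right=2, diff=0 [OK], height=3
All nodes satisfy the balance condition.
Result: Balanced


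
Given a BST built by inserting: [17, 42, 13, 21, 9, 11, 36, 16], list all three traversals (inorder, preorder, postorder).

Tree insertion order: [17, 42, 13, 21, 9, 11, 36, 16]
Tree (level-order array): [17, 13, 42, 9, 16, 21, None, None, 11, None, None, None, 36]
Inorder (L, root, R): [9, 11, 13, 16, 17, 21, 36, 42]
Preorder (root, L, R): [17, 13, 9, 11, 16, 42, 21, 36]
Postorder (L, R, root): [11, 9, 16, 13, 36, 21, 42, 17]


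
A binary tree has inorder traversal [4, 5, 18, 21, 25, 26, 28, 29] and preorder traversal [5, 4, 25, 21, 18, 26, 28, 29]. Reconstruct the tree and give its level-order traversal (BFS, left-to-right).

Inorder:  [4, 5, 18, 21, 25, 26, 28, 29]
Preorder: [5, 4, 25, 21, 18, 26, 28, 29]
Algorithm: preorder visits root first, so consume preorder in order;
for each root, split the current inorder slice at that value into
left-subtree inorder and right-subtree inorder, then recurse.
Recursive splits:
  root=5; inorder splits into left=[4], right=[18, 21, 25, 26, 28, 29]
  root=4; inorder splits into left=[], right=[]
  root=25; inorder splits into left=[18, 21], right=[26, 28, 29]
  root=21; inorder splits into left=[18], right=[]
  root=18; inorder splits into left=[], right=[]
  root=26; inorder splits into left=[], right=[28, 29]
  root=28; inorder splits into left=[], right=[29]
  root=29; inorder splits into left=[], right=[]
Reconstructed level-order: [5, 4, 25, 21, 26, 18, 28, 29]


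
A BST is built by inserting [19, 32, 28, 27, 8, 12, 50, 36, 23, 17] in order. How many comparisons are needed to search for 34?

Search path for 34: 19 -> 32 -> 50 -> 36
Found: False
Comparisons: 4


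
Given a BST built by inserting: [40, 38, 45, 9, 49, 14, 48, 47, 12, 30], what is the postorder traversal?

Tree insertion order: [40, 38, 45, 9, 49, 14, 48, 47, 12, 30]
Tree (level-order array): [40, 38, 45, 9, None, None, 49, None, 14, 48, None, 12, 30, 47]
Postorder traversal: [12, 30, 14, 9, 38, 47, 48, 49, 45, 40]


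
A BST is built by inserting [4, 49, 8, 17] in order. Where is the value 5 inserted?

Starting tree (level order): [4, None, 49, 8, None, None, 17]
Insertion path: 4 -> 49 -> 8
Result: insert 5 as left child of 8
Final tree (level order): [4, None, 49, 8, None, 5, 17]


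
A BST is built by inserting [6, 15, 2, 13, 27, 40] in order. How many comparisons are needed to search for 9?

Search path for 9: 6 -> 15 -> 13
Found: False
Comparisons: 3


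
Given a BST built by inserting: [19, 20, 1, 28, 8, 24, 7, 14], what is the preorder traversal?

Tree insertion order: [19, 20, 1, 28, 8, 24, 7, 14]
Tree (level-order array): [19, 1, 20, None, 8, None, 28, 7, 14, 24]
Preorder traversal: [19, 1, 8, 7, 14, 20, 28, 24]


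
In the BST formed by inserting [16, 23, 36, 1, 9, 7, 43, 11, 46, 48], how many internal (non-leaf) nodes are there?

Tree built from: [16, 23, 36, 1, 9, 7, 43, 11, 46, 48]
Tree (level-order array): [16, 1, 23, None, 9, None, 36, 7, 11, None, 43, None, None, None, None, None, 46, None, 48]
Rule: An internal node has at least one child.
Per-node child counts:
  node 16: 2 child(ren)
  node 1: 1 child(ren)
  node 9: 2 child(ren)
  node 7: 0 child(ren)
  node 11: 0 child(ren)
  node 23: 1 child(ren)
  node 36: 1 child(ren)
  node 43: 1 child(ren)
  node 46: 1 child(ren)
  node 48: 0 child(ren)
Matching nodes: [16, 1, 9, 23, 36, 43, 46]
Count of internal (non-leaf) nodes: 7


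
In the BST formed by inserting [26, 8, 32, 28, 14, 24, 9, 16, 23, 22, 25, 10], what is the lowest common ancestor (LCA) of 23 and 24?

Tree insertion order: [26, 8, 32, 28, 14, 24, 9, 16, 23, 22, 25, 10]
Tree (level-order array): [26, 8, 32, None, 14, 28, None, 9, 24, None, None, None, 10, 16, 25, None, None, None, 23, None, None, 22]
In a BST, the LCA of p=23, q=24 is the first node v on the
root-to-leaf path with p <= v <= q (go left if both < v, right if both > v).
Walk from root:
  at 26: both 23 and 24 < 26, go left
  at 8: both 23 and 24 > 8, go right
  at 14: both 23 and 24 > 14, go right
  at 24: 23 <= 24 <= 24, this is the LCA
LCA = 24


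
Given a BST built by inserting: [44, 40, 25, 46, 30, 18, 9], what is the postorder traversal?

Tree insertion order: [44, 40, 25, 46, 30, 18, 9]
Tree (level-order array): [44, 40, 46, 25, None, None, None, 18, 30, 9]
Postorder traversal: [9, 18, 30, 25, 40, 46, 44]


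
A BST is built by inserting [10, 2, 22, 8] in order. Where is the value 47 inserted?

Starting tree (level order): [10, 2, 22, None, 8]
Insertion path: 10 -> 22
Result: insert 47 as right child of 22
Final tree (level order): [10, 2, 22, None, 8, None, 47]


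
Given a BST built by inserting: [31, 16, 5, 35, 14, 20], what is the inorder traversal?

Tree insertion order: [31, 16, 5, 35, 14, 20]
Tree (level-order array): [31, 16, 35, 5, 20, None, None, None, 14]
Inorder traversal: [5, 14, 16, 20, 31, 35]


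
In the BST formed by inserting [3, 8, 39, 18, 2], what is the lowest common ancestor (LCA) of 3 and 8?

Tree insertion order: [3, 8, 39, 18, 2]
Tree (level-order array): [3, 2, 8, None, None, None, 39, 18]
In a BST, the LCA of p=3, q=8 is the first node v on the
root-to-leaf path with p <= v <= q (go left if both < v, right if both > v).
Walk from root:
  at 3: 3 <= 3 <= 8, this is the LCA
LCA = 3


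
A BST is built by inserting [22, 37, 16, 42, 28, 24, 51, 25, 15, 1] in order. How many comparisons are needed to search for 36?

Search path for 36: 22 -> 37 -> 28
Found: False
Comparisons: 3


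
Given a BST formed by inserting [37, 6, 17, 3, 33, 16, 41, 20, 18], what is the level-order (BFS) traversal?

Tree insertion order: [37, 6, 17, 3, 33, 16, 41, 20, 18]
Tree (level-order array): [37, 6, 41, 3, 17, None, None, None, None, 16, 33, None, None, 20, None, 18]
BFS from the root, enqueuing left then right child of each popped node:
  queue [37] -> pop 37, enqueue [6, 41], visited so far: [37]
  queue [6, 41] -> pop 6, enqueue [3, 17], visited so far: [37, 6]
  queue [41, 3, 17] -> pop 41, enqueue [none], visited so far: [37, 6, 41]
  queue [3, 17] -> pop 3, enqueue [none], visited so far: [37, 6, 41, 3]
  queue [17] -> pop 17, enqueue [16, 33], visited so far: [37, 6, 41, 3, 17]
  queue [16, 33] -> pop 16, enqueue [none], visited so far: [37, 6, 41, 3, 17, 16]
  queue [33] -> pop 33, enqueue [20], visited so far: [37, 6, 41, 3, 17, 16, 33]
  queue [20] -> pop 20, enqueue [18], visited so far: [37, 6, 41, 3, 17, 16, 33, 20]
  queue [18] -> pop 18, enqueue [none], visited so far: [37, 6, 41, 3, 17, 16, 33, 20, 18]
Result: [37, 6, 41, 3, 17, 16, 33, 20, 18]


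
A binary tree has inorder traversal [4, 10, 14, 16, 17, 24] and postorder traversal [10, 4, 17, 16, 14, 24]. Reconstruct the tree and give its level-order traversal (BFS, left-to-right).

Inorder:   [4, 10, 14, 16, 17, 24]
Postorder: [10, 4, 17, 16, 14, 24]
Algorithm: postorder visits root last, so walk postorder right-to-left;
each value is the root of the current inorder slice — split it at that
value, recurse on the right subtree first, then the left.
Recursive splits:
  root=24; inorder splits into left=[4, 10, 14, 16, 17], right=[]
  root=14; inorder splits into left=[4, 10], right=[16, 17]
  root=16; inorder splits into left=[], right=[17]
  root=17; inorder splits into left=[], right=[]
  root=4; inorder splits into left=[], right=[10]
  root=10; inorder splits into left=[], right=[]
Reconstructed level-order: [24, 14, 4, 16, 10, 17]


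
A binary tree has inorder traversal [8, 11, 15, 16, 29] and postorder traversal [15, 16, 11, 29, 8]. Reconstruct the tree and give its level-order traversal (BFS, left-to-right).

Inorder:   [8, 11, 15, 16, 29]
Postorder: [15, 16, 11, 29, 8]
Algorithm: postorder visits root last, so walk postorder right-to-left;
each value is the root of the current inorder slice — split it at that
value, recurse on the right subtree first, then the left.
Recursive splits:
  root=8; inorder splits into left=[], right=[11, 15, 16, 29]
  root=29; inorder splits into left=[11, 15, 16], right=[]
  root=11; inorder splits into left=[], right=[15, 16]
  root=16; inorder splits into left=[15], right=[]
  root=15; inorder splits into left=[], right=[]
Reconstructed level-order: [8, 29, 11, 16, 15]


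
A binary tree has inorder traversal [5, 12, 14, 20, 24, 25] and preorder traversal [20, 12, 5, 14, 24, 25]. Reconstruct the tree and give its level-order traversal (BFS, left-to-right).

Inorder:  [5, 12, 14, 20, 24, 25]
Preorder: [20, 12, 5, 14, 24, 25]
Algorithm: preorder visits root first, so consume preorder in order;
for each root, split the current inorder slice at that value into
left-subtree inorder and right-subtree inorder, then recurse.
Recursive splits:
  root=20; inorder splits into left=[5, 12, 14], right=[24, 25]
  root=12; inorder splits into left=[5], right=[14]
  root=5; inorder splits into left=[], right=[]
  root=14; inorder splits into left=[], right=[]
  root=24; inorder splits into left=[], right=[25]
  root=25; inorder splits into left=[], right=[]
Reconstructed level-order: [20, 12, 24, 5, 14, 25]


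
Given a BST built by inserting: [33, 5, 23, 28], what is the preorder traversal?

Tree insertion order: [33, 5, 23, 28]
Tree (level-order array): [33, 5, None, None, 23, None, 28]
Preorder traversal: [33, 5, 23, 28]


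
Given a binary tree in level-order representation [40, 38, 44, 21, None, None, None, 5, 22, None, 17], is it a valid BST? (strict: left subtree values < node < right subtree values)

Level-order array: [40, 38, 44, 21, None, None, None, 5, 22, None, 17]
Validate using subtree bounds (lo, hi): at each node, require lo < value < hi,
then recurse left with hi=value and right with lo=value.
Preorder trace (stopping at first violation):
  at node 40 with bounds (-inf, +inf): OK
  at node 38 with bounds (-inf, 40): OK
  at node 21 with bounds (-inf, 38): OK
  at node 5 with bounds (-inf, 21): OK
  at node 17 with bounds (5, 21): OK
  at node 22 with bounds (21, 38): OK
  at node 44 with bounds (40, +inf): OK
No violation found at any node.
Result: Valid BST


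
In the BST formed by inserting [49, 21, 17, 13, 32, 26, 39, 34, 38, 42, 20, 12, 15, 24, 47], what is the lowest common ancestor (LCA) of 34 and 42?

Tree insertion order: [49, 21, 17, 13, 32, 26, 39, 34, 38, 42, 20, 12, 15, 24, 47]
Tree (level-order array): [49, 21, None, 17, 32, 13, 20, 26, 39, 12, 15, None, None, 24, None, 34, 42, None, None, None, None, None, None, None, 38, None, 47]
In a BST, the LCA of p=34, q=42 is the first node v on the
root-to-leaf path with p <= v <= q (go left if both < v, right if both > v).
Walk from root:
  at 49: both 34 and 42 < 49, go left
  at 21: both 34 and 42 > 21, go right
  at 32: both 34 and 42 > 32, go right
  at 39: 34 <= 39 <= 42, this is the LCA
LCA = 39


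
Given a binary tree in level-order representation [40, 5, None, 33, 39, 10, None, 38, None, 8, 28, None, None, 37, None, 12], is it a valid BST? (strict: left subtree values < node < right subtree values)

Level-order array: [40, 5, None, 33, 39, 10, None, 38, None, 8, 28, None, None, 37, None, 12]
Validate using subtree bounds (lo, hi): at each node, require lo < value < hi,
then recurse left with hi=value and right with lo=value.
Preorder trace (stopping at first violation):
  at node 40 with bounds (-inf, +inf): OK
  at node 5 with bounds (-inf, 40): OK
  at node 33 with bounds (-inf, 5): VIOLATION
Node 33 violates its bound: not (-inf < 33 < 5).
Result: Not a valid BST


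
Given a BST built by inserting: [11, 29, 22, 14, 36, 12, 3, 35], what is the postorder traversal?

Tree insertion order: [11, 29, 22, 14, 36, 12, 3, 35]
Tree (level-order array): [11, 3, 29, None, None, 22, 36, 14, None, 35, None, 12]
Postorder traversal: [3, 12, 14, 22, 35, 36, 29, 11]


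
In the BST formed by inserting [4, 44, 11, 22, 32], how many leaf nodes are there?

Tree built from: [4, 44, 11, 22, 32]
Tree (level-order array): [4, None, 44, 11, None, None, 22, None, 32]
Rule: A leaf has 0 children.
Per-node child counts:
  node 4: 1 child(ren)
  node 44: 1 child(ren)
  node 11: 1 child(ren)
  node 22: 1 child(ren)
  node 32: 0 child(ren)
Matching nodes: [32]
Count of leaf nodes: 1


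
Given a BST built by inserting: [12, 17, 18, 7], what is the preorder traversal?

Tree insertion order: [12, 17, 18, 7]
Tree (level-order array): [12, 7, 17, None, None, None, 18]
Preorder traversal: [12, 7, 17, 18]


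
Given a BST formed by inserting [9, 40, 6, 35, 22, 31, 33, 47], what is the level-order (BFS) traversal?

Tree insertion order: [9, 40, 6, 35, 22, 31, 33, 47]
Tree (level-order array): [9, 6, 40, None, None, 35, 47, 22, None, None, None, None, 31, None, 33]
BFS from the root, enqueuing left then right child of each popped node:
  queue [9] -> pop 9, enqueue [6, 40], visited so far: [9]
  queue [6, 40] -> pop 6, enqueue [none], visited so far: [9, 6]
  queue [40] -> pop 40, enqueue [35, 47], visited so far: [9, 6, 40]
  queue [35, 47] -> pop 35, enqueue [22], visited so far: [9, 6, 40, 35]
  queue [47, 22] -> pop 47, enqueue [none], visited so far: [9, 6, 40, 35, 47]
  queue [22] -> pop 22, enqueue [31], visited so far: [9, 6, 40, 35, 47, 22]
  queue [31] -> pop 31, enqueue [33], visited so far: [9, 6, 40, 35, 47, 22, 31]
  queue [33] -> pop 33, enqueue [none], visited so far: [9, 6, 40, 35, 47, 22, 31, 33]
Result: [9, 6, 40, 35, 47, 22, 31, 33]


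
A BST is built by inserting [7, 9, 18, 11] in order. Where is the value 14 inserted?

Starting tree (level order): [7, None, 9, None, 18, 11]
Insertion path: 7 -> 9 -> 18 -> 11
Result: insert 14 as right child of 11
Final tree (level order): [7, None, 9, None, 18, 11, None, None, 14]


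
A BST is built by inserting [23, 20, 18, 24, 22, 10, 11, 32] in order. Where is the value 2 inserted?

Starting tree (level order): [23, 20, 24, 18, 22, None, 32, 10, None, None, None, None, None, None, 11]
Insertion path: 23 -> 20 -> 18 -> 10
Result: insert 2 as left child of 10
Final tree (level order): [23, 20, 24, 18, 22, None, 32, 10, None, None, None, None, None, 2, 11]
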